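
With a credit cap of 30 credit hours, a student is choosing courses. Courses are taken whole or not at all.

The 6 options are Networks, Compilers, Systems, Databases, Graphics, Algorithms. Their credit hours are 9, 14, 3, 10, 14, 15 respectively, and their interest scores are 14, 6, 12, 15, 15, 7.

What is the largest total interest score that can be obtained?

42

Allowing fractional choices, the relaxed optimum would be about 49.6, but courses are indivisible.
Systems + Databases + Graphics: credit hours 3 + 10 + 14 = 27 ≤ 30, interest score 12 + 15 + 15 = 42.
Networks + Systems + Graphics: credit hours 9 + 3 + 14 = 26 ≤ 30, interest score 14 + 12 + 15 = 41.
Networks + Systems + Databases: credit hours 9 + 3 + 10 = 22 ≤ 30, interest score 14 + 12 + 15 = 41.
Best is Systems, Databases, and Graphics with total interest score 42.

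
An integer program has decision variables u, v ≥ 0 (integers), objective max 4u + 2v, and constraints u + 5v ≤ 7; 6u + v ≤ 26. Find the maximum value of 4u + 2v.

16

Relaxing integrality, the LP optimum is 18.07 at (u,v) = (4.24, 0.552), which is not an integer point.
(u,v)=(4,0): 1·4+5·0=4≤7, 6·4+1·0=24≤26, objective 16.
(u,v)=(3,0): 1·3+5·0=3≤7, 6·3+1·0=18≤26, objective 12.
No feasible integer point exceeds 16.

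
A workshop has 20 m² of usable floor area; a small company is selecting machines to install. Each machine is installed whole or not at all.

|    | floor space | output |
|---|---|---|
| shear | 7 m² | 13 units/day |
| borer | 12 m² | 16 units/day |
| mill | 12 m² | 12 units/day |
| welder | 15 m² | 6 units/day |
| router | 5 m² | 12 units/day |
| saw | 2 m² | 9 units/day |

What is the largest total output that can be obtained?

37

Allowing fractional choices, the relaxed optimum would be about 42.0, but machines are indivisible.
shear + router + saw: floor space 7 + 5 + 2 = 14 ≤ 20, output 13 + 12 + 9 = 34.
mill + router + saw: floor space 12 + 5 + 2 = 19 ≤ 20, output 12 + 12 + 9 = 33.
borer + router + saw: floor space 12 + 5 + 2 = 19 ≤ 20, output 16 + 12 + 9 = 37.
Best is borer, router, and saw with total output 37.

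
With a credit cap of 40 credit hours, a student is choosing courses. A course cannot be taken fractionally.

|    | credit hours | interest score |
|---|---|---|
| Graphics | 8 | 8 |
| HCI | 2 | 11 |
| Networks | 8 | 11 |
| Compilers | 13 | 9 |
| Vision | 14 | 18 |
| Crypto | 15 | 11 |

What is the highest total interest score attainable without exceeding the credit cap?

Allowing fractional choices, the relaxed optimum would be about 53.9, but courses are indivisible.
HCI + Networks + Vision + Crypto: credit hours 2 + 8 + 14 + 15 = 39 ≤ 40, interest score 11 + 11 + 18 + 11 = 51.
Graphics + HCI + Networks + Vision: credit hours 8 + 2 + 8 + 14 = 32 ≤ 40, interest score 8 + 11 + 11 + 18 = 48.
HCI + Networks + Compilers + Vision: credit hours 2 + 8 + 13 + 14 = 37 ≤ 40, interest score 11 + 11 + 9 + 18 = 49.
Best is HCI, Networks, Vision, and Crypto with total interest score 51.

51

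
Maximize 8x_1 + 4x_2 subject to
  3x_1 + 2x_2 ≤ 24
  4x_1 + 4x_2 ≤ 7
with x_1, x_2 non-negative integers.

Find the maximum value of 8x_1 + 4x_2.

8

(x_1,x_2)=(1,0): 3·1+2·0=3≤24, 4·1+4·0=4≤7, objective 8.
(x_1,x_2)=(0,1): 3·0+2·1=2≤24, 4·0+4·1=4≤7, objective 4.
(x_1,x_2)=(0,0): 3·0+2·0=0≤24, 4·0+4·0=0≤7, objective 0.
The best lattice point is (1,0), giving 8.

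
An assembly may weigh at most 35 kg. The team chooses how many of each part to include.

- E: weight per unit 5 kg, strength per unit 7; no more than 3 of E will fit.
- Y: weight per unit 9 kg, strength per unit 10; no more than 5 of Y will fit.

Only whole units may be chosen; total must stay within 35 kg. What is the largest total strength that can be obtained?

1×E and 3×Y: weight 32 ≤ 35, strength 1·7 + 3·10 = 37.
3×E and 2×Y: weight 33 ≤ 35, strength 3·7 + 2·10 = 41.
Best is 41.

41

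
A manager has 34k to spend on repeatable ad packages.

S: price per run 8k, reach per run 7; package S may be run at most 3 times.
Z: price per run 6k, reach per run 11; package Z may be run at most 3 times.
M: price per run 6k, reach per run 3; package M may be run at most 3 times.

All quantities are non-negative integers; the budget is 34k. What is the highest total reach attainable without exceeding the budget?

1×S, 3×Z, and 1×M: price 32 ≤ 34, reach 1·7 + 3·11 + 1·3 = 43.
2×S and 3×Z: price 34 ≤ 34, reach 2·7 + 3·11 = 47.
Best is 47.

47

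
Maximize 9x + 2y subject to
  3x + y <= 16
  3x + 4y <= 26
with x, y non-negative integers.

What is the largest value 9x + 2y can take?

Relaxing integrality, the LP optimum is 48.00 at (x,y) = (5.33, 0), which is not an integer point.
(x,y)=(5,1): 3·5+1·1=16≤16, 3·5+4·1=19≤26, objective 47.
(x,y)=(5,0): 3·5+1·0=15≤16, 3·5+4·0=15≤26, objective 45.
(x,y)=(4,2): 3·4+1·2=14≤16, 3·4+4·2=20≤26, objective 40.
(x,y)=(4,1): 3·4+1·1=13≤16, 3·4+4·1=16≤26, objective 38.
The best lattice point is (5,1), giving 47.

47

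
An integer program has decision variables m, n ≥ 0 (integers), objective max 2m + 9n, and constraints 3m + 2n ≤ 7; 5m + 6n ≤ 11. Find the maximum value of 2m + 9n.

11

Relaxing integrality, the LP optimum is 16.50 at (m,n) = (0, 1.83), which is not an integer point.
(m,n)=(1,1): 3·1+2·1=5≤7, 5·1+6·1=11≤11, objective 11.
(m,n)=(0,1): 3·0+2·1=2≤7, 5·0+6·1=6≤11, objective 9.
(m,n)=(2,0): 3·2+2·0=6≤7, 5·2+6·0=10≤11, objective 4.
Maximum is 11 at (m,n)=(1,1).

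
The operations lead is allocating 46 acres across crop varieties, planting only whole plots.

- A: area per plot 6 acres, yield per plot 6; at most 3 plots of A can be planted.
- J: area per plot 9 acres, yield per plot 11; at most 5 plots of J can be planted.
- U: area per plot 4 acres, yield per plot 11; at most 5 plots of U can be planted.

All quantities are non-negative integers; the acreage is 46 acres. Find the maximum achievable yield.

83

This is a bounded integer knapsack.
U has the best ratio (11/4); taking only U gives at most 5×11 = 55 (stopped by the supply cap of 5).
Mixing does better — 1×A, 2×J, and 5×U: area 44 ≤ 46, yield 1·6 + 2·11 + 5·11 = 83.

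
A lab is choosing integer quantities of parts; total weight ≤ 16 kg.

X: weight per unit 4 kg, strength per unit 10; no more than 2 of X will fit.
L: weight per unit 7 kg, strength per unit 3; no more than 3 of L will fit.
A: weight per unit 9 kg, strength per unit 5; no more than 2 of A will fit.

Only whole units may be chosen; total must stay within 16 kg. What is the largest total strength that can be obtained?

X has the best ratio (10/4); taking only X gives at most 2×10 = 20 (stopped by the supply cap of 2).
Mixing does better — 2×X and 1×L: weight 15 ≤ 16, strength 2·10 + 1·3 = 23.

23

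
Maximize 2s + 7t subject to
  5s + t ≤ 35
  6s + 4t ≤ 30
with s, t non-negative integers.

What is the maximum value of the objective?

49

Relaxing integrality, the LP optimum is 52.50 at (s,t) = (0, 7.5), which is not an integer point.
(s,t)=(0,7): 5·0+1·7=7≤35, 6·0+4·7=28≤30, objective 49.
(s,t)=(1,6): 5·1+1·6=11≤35, 6·1+4·6=30≤30, objective 44.
The best lattice point is (0,7), giving 49.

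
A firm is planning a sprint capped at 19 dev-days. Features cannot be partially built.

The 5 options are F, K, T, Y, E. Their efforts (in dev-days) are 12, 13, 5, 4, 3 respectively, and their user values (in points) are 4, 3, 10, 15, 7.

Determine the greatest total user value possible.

Take T, Y, and E: effort 5 + 4 + 3 = 12 ≤ 19, user value 10 + 15 + 7 = 32.
No other feasible combination does better.

32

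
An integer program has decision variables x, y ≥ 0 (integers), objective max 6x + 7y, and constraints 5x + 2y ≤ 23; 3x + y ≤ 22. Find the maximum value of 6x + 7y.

77

Relaxing integrality, the LP optimum is 80.50 at (x,y) = (0, 11.5), which is not an integer point.
(x,y)=(0,11): 5·0+2·11=22≤23, 3·0+1·11=11≤22, objective 77.
(x,y)=(0,10): 5·0+2·10=20≤23, 3·0+1·10=10≤22, objective 70.
Maximum is 77 at (x,y)=(0,11).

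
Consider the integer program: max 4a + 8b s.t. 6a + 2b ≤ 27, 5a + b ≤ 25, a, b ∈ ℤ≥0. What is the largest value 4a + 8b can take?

104

The continuous relaxation peaks at (0, 13.5) with value 108.00; rounding to a feasible lattice point costs some objective.
(a,b)=(0,13) is feasible, giving 104.
(a,b)=(0,12) is feasible, giving 96.
No feasible integer point exceeds 104.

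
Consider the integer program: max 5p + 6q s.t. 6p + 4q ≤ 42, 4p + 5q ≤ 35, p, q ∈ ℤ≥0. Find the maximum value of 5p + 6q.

43

(p,q)=(5,3): 6·5+4·3=42≤42, 4·5+5·3=35≤35, objective 43.
(p,q)=(4,3): 6·4+4·3=36≤42, 4·4+5·3=31≤35, objective 38.
(p,q)=(5,2): 6·5+4·2=38≤42, 4·5+5·2=30≤35, objective 37.
(p,q)=(4,2): 6·4+4·2=32≤42, 4·4+5·2=26≤35, objective 32.
Maximum is 43 at (p,q)=(5,3).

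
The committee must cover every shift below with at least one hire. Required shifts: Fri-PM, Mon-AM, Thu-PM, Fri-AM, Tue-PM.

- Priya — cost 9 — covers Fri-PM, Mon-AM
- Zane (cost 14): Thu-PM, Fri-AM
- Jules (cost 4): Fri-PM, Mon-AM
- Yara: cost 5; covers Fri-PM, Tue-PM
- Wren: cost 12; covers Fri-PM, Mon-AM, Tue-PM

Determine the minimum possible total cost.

23

Choose Zane, Jules, and Yara: together they cover Fri-PM, Mon-AM, Thu-PM, Fri-AM, Tue-PM — every shift.
Total cost: 14 + 4 + 5 = 23.
No cover costs less than 23.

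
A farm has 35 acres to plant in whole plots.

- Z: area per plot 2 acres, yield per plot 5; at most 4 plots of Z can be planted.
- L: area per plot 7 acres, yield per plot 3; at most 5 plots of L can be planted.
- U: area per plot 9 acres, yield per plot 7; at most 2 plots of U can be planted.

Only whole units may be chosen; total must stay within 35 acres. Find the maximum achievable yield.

Z has the best ratio (5/2); taking only Z gives at most 4×5 = 20 (stopped by the supply cap of 4).
Mixing does better — 4×Z, 1×L, and 2×U: area 33 ≤ 35, yield 4·5 + 1·3 + 2·7 = 37.

37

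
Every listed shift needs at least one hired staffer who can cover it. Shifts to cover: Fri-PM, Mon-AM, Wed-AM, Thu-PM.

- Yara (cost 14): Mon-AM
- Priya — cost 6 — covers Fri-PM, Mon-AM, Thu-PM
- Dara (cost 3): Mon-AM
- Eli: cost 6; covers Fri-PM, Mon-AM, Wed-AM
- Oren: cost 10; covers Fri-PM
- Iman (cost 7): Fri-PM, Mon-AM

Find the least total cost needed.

Choose Priya and Eli: together they cover Fri-PM, Mon-AM, Wed-AM, Thu-PM — every shift.
Total cost: 6 + 6 = 12.
No cover costs less than 12.

12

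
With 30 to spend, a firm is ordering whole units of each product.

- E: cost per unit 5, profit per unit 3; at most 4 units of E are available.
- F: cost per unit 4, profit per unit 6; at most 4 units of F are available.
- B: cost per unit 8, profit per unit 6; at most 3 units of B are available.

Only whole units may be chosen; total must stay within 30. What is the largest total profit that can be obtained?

33

1×E, 4×F, and 1×B: cost 29 ≤ 30, profit 1·3 + 4·6 + 1·6 = 33.
3×F and 2×B: cost 28 ≤ 30, profit 3·6 + 2·6 = 30.
Best is 33.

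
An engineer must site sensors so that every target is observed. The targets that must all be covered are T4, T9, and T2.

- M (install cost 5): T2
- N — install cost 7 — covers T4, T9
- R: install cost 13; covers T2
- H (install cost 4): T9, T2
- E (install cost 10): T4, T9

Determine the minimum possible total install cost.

11

Choose N and H: together they cover T4, T9, T2 — every target.
Total install cost: 7 + 4 = 11.
No cover costs less than 11.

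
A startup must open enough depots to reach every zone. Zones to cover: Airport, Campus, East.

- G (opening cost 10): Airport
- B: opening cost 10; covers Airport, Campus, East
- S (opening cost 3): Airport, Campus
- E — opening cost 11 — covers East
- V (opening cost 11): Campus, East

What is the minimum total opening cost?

B alone covers Airport, Campus, East — every zone.
Total opening cost: 10.

10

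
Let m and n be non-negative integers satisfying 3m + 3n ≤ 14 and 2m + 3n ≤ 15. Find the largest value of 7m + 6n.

28

(m,n)=(4,0) is feasible, giving 28.
(m,n)=(3,1) is feasible, giving 27.
No feasible integer point exceeds 28.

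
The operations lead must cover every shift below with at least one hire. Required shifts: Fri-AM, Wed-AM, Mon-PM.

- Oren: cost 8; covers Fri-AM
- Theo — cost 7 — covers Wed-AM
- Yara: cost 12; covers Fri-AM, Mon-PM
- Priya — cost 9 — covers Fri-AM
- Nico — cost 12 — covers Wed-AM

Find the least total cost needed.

19

This is an integer covering problem.
Choose Theo and Yara: together they cover Fri-AM, Wed-AM, Mon-PM — every shift.
Total cost: 7 + 12 = 19.
No cover costs less than 19.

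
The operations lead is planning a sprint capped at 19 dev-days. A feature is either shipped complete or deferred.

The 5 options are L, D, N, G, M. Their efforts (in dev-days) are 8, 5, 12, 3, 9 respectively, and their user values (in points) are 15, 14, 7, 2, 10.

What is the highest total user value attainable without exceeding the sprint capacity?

31

Allowing fractional choices, the relaxed optimum would be about 35.7, but features are indivisible.
L + D: effort 8 + 5 = 13 ≤ 19, user value 15 + 14 = 29.
L + D + G: effort 8 + 5 + 3 = 16 ≤ 19, user value 15 + 14 + 2 = 31.
D + G + M: effort 5 + 3 + 9 = 17 ≤ 19, user value 14 + 2 + 10 = 26.
Best is L, D, and G with total user value 31.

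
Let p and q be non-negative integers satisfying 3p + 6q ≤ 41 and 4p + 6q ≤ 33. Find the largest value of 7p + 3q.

The continuous relaxation peaks at (8.25, 0) with value 57.75; rounding to a feasible lattice point costs some objective.
(p,q)=(8,0): 3·8+6·0=24≤41, 4·8+6·0=32≤33, objective 56.
(p,q)=(7,0): 3·7+6·0=21≤41, 4·7+6·0=28≤33, objective 49.
The best lattice point is (8,0), giving 56.

56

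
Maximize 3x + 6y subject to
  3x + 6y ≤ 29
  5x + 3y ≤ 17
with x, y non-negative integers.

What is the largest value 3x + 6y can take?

27

Relaxing integrality, the LP optimum is 29.00 at (x,y) = (0, 4.83), which is not an integer point.
(x,y)=(1,4): 3·1+6·4=27≤29, 5·1+3·4=17≤17, objective 27.
(x,y)=(0,4): 3·0+6·4=24≤29, 5·0+3·4=12≤17, objective 24.
(x,y)=(1,3): 3·1+6·3=21≤29, 5·1+3·3=14≤17, objective 21.
Maximum is 27 at (x,y)=(1,4).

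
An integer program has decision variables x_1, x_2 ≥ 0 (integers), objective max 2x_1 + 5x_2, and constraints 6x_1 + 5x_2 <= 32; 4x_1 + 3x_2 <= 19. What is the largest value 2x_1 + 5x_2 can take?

30

The continuous relaxation peaks at (0, 6.33) with value 31.67; rounding to a feasible lattice point costs some objective.
(x_1,x_2)=(0,6): 6·0+5·6=30≤32, 4·0+3·6=18≤19, objective 30.
(x_1,x_2)=(1,5): 6·1+5·5=31≤32, 4·1+3·5=19≤19, objective 27.
(x_1,x_2)=(0,5): 6·0+5·5=25≤32, 4·0+3·5=15≤19, objective 25.
The best lattice point is (0,6), giving 30.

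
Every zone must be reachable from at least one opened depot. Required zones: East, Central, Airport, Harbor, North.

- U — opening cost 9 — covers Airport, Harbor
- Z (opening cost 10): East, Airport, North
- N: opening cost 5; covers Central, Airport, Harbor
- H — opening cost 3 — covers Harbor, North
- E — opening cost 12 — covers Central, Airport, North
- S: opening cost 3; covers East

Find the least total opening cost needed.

This is an integer covering problem.
Choose N, H, and S: together they cover East, Central, Airport, Harbor, North — every zone.
Total opening cost: 5 + 3 + 3 = 11.
No cover costs less than 11.

11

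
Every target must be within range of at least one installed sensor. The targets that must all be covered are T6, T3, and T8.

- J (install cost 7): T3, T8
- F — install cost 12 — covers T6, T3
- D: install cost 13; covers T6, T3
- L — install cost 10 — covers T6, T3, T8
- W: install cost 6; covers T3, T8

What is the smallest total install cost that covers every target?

10

This is a weighted set-cover instance.
L alone covers T6, T3, T8 — every target.
Total install cost: 10.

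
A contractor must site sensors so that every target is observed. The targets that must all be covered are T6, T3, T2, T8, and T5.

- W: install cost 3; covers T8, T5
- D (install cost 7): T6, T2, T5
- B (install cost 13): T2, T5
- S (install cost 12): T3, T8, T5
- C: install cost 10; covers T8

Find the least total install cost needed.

19

The greedy cost-per-new-target heuristic would pick W, D, and S for 22, but a cheaper cover exists.
Choose D and S: together they cover T6, T3, T2, T8, T5 — every target.
Total install cost: 7 + 12 = 19.
No cover costs less than 19.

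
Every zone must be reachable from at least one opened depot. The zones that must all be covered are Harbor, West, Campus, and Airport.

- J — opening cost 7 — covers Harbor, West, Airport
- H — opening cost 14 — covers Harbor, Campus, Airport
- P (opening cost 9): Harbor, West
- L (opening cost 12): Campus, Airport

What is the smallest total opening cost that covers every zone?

Choose J and L: together they cover Harbor, West, Campus, Airport — every zone.
Total opening cost: 7 + 12 = 19.
No cover costs less than 19.

19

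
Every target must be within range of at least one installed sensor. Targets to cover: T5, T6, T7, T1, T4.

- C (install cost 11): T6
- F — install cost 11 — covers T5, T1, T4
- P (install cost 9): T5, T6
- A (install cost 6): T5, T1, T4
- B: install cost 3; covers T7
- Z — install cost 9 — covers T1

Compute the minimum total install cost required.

Choose P, A, and B: together they cover T5, T6, T7, T1, T4 — every target.
Total install cost: 9 + 6 + 3 = 18.

18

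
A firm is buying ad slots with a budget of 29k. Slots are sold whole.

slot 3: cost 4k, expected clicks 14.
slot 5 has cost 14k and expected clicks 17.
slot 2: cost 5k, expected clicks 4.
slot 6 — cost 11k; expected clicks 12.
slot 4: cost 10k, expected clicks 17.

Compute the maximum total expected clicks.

Allowing fractional choices, the relaxed optimum would be about 49.1, but ad slots are indivisible.
slot 3 + slot 5 + slot 4: cost 4 + 14 + 10 = 28 ≤ 29, expected clicks 14 + 17 + 17 = 48.
slot 3 + slot 5 + slot 6: cost 4 + 14 + 11 = 29 ≤ 29, expected clicks 14 + 17 + 12 = 43.
slot 3 + slot 6 + slot 4: cost 4 + 11 + 10 = 25 ≤ 29, expected clicks 14 + 12 + 17 = 43.
Best is slot 3, slot 5, and slot 4 with total expected clicks 48.

48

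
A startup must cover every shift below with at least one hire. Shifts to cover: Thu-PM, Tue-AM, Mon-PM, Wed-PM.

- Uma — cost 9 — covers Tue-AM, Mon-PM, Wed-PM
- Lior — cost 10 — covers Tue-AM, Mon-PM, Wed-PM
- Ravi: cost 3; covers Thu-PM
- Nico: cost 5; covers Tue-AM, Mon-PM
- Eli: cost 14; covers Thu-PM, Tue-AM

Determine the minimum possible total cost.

The greedy cost-per-new-shift heuristic would pick Nico, Ravi, and Uma for 17, but a cheaper cover exists.
Choose Uma and Ravi: together they cover Thu-PM, Tue-AM, Mon-PM, Wed-PM — every shift.
Total cost: 9 + 3 = 12.
No cover costs less than 12.

12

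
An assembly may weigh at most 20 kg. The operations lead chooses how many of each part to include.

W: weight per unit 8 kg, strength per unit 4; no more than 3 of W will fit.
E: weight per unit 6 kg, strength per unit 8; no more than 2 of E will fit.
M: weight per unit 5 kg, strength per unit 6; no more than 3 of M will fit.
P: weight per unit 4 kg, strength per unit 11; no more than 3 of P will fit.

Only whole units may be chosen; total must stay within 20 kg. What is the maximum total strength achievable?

41

P has the best ratio (11/4); taking only P gives at most 3×11 = 33 (stopped by the supply cap of 3).
Mixing does better — 1×E and 3×P: weight 18 ≤ 20, strength 1·8 + 3·11 = 41.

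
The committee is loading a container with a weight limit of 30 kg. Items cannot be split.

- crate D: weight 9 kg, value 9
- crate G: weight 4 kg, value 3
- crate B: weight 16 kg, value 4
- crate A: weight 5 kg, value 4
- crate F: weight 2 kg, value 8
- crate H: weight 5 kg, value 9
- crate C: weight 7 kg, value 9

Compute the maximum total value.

crate D + crate F + crate H + crate C: weight 9 + 2 + 5 + 7 = 23 ≤ 30, value 9 + 8 + 9 + 9 = 35.
crate D + crate A + crate F + crate H + crate C: weight 9 + 5 + 2 + 5 + 7 = 28 ≤ 30, value 9 + 4 + 8 + 9 + 9 = 39.
crate D + crate G + crate F + crate H + crate C: weight 9 + 4 + 2 + 5 + 7 = 27 ≤ 30, value 9 + 3 + 8 + 9 + 9 = 38.
Best is crate D, crate A, crate F, crate H, and crate C with total value 39.

39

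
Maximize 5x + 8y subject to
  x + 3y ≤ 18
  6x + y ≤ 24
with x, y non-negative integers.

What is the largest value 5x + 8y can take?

55

Relaxing integrality, the LP optimum is 55.41 at (x,y) = (3.18, 4.94), which is not an integer point.
(x,y)=(3,5): 1·3+3·5=18≤18, 6·3+1·5=23≤24, objective 55.
(x,y)=(2,5): 1·2+3·5=17≤18, 6·2+1·5=17≤24, objective 50.
(x,y)=(3,4): 1·3+3·4=15≤18, 6·3+1·4=22≤24, objective 47.
(x,y)=(2,4): 1·2+3·4=14≤18, 6·2+1·4=16≤24, objective 42.
No feasible integer point exceeds 55.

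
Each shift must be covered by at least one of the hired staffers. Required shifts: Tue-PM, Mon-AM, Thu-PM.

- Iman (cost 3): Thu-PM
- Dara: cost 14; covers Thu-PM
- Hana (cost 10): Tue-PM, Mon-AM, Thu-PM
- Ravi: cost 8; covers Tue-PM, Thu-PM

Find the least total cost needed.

The greedy cost-per-new-shift heuristic would pick Iman and Hana for 13, but a cheaper cover exists.
Hana alone covers Tue-PM, Mon-AM, Thu-PM — every shift.
Total cost: 10.
No cover costs less than 10.

10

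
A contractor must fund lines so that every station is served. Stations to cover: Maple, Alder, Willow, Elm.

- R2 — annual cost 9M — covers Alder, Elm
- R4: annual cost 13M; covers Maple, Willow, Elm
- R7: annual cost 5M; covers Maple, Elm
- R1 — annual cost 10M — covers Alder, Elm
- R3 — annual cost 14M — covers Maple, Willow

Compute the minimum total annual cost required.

The greedy cost-per-new-station heuristic would pick R7, R2, and R4 for 27, but a cheaper cover exists.
Choose R2 and R4: together they cover Maple, Alder, Willow, Elm — every station.
Total annual cost: 9 + 13 = 22.
No cover costs less than 22.

22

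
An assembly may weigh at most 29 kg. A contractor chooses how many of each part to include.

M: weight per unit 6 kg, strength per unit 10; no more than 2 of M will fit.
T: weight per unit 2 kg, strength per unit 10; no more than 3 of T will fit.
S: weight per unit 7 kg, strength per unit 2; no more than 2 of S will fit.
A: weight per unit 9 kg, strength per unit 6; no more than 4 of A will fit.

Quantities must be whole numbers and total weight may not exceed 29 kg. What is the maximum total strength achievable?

56

Take 2×M, 3×T, and 1×A: weight 27 ≤ 29, strength 2·10 + 3·10 + 1·6 = 56.
T has the best ratio (10/2) and is taken to its limit of 3; remaining capacity is filled optimally with the others.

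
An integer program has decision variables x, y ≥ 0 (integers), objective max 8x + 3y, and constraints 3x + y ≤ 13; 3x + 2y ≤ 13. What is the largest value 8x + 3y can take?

32

Relaxing integrality, the LP optimum is 34.67 at (x,y) = (4.33, 0), which is not an integer point.
(x,y)=(4,0) is feasible, giving 32.
(x,y)=(3,1) is feasible, giving 27.
(x,y)=(3,0) is feasible, giving 24.
Maximum is 32 at (x,y)=(4,0).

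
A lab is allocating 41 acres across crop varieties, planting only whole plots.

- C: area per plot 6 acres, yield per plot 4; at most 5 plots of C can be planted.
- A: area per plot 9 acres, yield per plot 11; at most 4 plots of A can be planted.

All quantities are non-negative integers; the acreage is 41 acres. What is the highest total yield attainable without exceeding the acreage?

This is a bounded integer knapsack.
A has the best ratio (11/9); taking only A gives at most 4×11 = 44 (stopped by the area limit).
Optimal: 4×A: area 36 ≤ 41, yield 4·11 = 44.

44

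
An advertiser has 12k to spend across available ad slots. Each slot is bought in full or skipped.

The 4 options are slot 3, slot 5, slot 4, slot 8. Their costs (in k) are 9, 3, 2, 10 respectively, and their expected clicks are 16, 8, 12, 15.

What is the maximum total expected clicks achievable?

28

slot 3 + slot 4: cost 9 + 2 = 11 ≤ 12, expected clicks 16 + 12 = 28.
slot 4 + slot 8: cost 2 + 10 = 12 ≤ 12, expected clicks 12 + 15 = 27.
Best is slot 3 and slot 4 with total expected clicks 28.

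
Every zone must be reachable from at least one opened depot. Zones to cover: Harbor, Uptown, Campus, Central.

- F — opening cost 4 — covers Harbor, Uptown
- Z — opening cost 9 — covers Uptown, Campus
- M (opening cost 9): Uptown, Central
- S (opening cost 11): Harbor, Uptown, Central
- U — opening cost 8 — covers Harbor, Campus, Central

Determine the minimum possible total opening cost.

12

Choose F and U: together they cover Harbor, Uptown, Campus, Central — every zone.
Total opening cost: 4 + 8 = 12.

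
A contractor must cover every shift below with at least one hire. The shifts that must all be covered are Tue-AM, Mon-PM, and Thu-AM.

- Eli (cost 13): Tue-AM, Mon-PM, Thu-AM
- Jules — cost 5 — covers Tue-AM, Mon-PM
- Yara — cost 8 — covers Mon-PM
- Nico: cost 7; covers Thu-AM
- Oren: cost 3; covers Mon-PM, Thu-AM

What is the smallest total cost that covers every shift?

8

Choose Jules and Oren: together they cover Tue-AM, Mon-PM, Thu-AM — every shift.
Total cost: 5 + 3 = 8.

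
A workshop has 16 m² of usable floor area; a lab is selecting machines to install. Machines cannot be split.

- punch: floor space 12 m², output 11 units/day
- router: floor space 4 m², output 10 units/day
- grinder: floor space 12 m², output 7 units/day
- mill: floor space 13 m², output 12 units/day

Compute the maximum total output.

21

Take punch and router: floor space 12 + 4 = 16 ≤ 16, output 11 + 10 = 21.
No other feasible combination does better.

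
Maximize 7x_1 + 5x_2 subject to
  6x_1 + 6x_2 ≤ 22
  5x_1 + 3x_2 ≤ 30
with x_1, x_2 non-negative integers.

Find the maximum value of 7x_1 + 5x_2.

Relaxing integrality, the LP optimum is 25.67 at (x_1,x_2) = (3.67, 0), which is not an integer point.
(x_1,x_2)=(3,0) is feasible, giving 21.
(x_1,x_2)=(2,1) is feasible, giving 19.
(x_1,x_2)=(2,0) is feasible, giving 14.
Maximum is 21 at (x_1,x_2)=(3,0).

21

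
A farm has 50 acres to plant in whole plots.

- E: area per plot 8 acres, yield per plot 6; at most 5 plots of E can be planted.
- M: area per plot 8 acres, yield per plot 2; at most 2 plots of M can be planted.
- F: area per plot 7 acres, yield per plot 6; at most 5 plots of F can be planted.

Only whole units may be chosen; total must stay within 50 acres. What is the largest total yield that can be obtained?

36

F has the best ratio (6/7); taking only F gives at most 5×6 = 30 (stopped by the supply cap of 5).
Mixing does better — 1×E and 5×F: area 43 ≤ 50, yield 1·6 + 5·6 = 36.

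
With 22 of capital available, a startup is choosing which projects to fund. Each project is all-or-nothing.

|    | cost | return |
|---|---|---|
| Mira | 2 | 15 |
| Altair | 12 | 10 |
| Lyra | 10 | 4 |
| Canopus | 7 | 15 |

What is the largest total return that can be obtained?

Mira + Lyra + Canopus: cost 2 + 10 + 7 = 19 ≤ 22, return 15 + 4 + 15 = 34.
Mira + Altair + Canopus: cost 2 + 12 + 7 = 21 ≤ 22, return 15 + 10 + 15 = 40.
Mira + Canopus: cost 2 + 7 = 9 ≤ 22, return 15 + 15 = 30.
Best is Mira, Altair, and Canopus with total return 40.

40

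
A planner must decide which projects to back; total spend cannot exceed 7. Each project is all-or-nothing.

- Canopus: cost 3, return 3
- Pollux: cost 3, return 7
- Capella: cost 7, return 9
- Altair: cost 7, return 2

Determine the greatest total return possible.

10

Capella: cost 7 ≤ 7, return 9.
Canopus + Pollux: cost 3 + 3 = 6 ≤ 7, return 3 + 7 = 10.
Pollux: cost 3 ≤ 7, return 7.
Best is Canopus and Pollux with total return 10.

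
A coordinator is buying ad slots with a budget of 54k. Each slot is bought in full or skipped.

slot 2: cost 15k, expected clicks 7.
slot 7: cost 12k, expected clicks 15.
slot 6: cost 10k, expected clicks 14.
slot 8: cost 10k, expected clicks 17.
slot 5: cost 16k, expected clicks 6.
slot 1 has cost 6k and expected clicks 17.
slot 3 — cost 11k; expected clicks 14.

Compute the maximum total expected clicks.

77

Allowing fractional choices, the relaxed optimum would be about 79.3, but ad slots are indivisible.
slot 7 + slot 6 + slot 8 + slot 1 + slot 3: cost 12 + 10 + 10 + 6 + 11 = 49 ≤ 54, expected clicks 15 + 14 + 17 + 17 + 14 = 77.
slot 2 + slot 7 + slot 8 + slot 1 + slot 3: cost 15 + 12 + 10 + 6 + 11 = 54 ≤ 54, expected clicks 7 + 15 + 17 + 17 + 14 = 70.
slot 2 + slot 7 + slot 6 + slot 8 + slot 1: cost 15 + 12 + 10 + 10 + 6 = 53 ≤ 54, expected clicks 7 + 15 + 14 + 17 + 17 = 70.
Best is slot 7, slot 6, slot 8, slot 1, and slot 3 with total expected clicks 77.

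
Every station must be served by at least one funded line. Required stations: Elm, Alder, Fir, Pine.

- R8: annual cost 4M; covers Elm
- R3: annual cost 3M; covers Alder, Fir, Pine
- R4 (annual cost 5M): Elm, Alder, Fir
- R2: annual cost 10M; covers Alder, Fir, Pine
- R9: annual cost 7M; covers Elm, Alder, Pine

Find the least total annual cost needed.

Choose R8 and R3: together they cover Elm, Alder, Fir, Pine — every station.
Total annual cost: 4 + 3 = 7.
No cover costs less than 7.

7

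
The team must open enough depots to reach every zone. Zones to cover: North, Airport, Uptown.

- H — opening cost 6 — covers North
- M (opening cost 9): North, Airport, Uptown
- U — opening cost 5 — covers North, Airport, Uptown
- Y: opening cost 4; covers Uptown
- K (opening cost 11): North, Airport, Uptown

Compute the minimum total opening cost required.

5

This is an integer covering problem.
U alone covers North, Airport, Uptown — every zone.
Total opening cost: 5.
No cover costs less than 5.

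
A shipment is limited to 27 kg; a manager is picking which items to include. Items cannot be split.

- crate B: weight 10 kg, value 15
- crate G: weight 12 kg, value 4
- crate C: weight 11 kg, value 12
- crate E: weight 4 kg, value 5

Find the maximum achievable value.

Take crate B, crate C, and crate E: weight 10 + 11 + 4 = 25 ≤ 27, value 15 + 12 + 5 = 32.
No other feasible combination does better.

32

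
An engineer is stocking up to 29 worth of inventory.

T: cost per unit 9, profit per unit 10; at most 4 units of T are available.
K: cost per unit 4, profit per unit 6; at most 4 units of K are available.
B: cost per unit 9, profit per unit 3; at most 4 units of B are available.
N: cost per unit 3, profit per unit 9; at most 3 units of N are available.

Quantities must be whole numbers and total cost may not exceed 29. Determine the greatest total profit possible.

Take 4×K and 3×N: cost 25 ≤ 29, profit 4·6 + 3·9 = 51.
N has the best ratio (9/3) and is taken to its limit of 3; remaining capacity is filled optimally with the others.

51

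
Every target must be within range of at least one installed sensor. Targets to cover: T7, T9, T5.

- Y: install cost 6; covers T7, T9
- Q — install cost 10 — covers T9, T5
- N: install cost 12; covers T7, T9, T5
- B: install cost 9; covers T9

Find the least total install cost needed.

12

N alone covers T7, T9, T5 — every target.
Total install cost: 12.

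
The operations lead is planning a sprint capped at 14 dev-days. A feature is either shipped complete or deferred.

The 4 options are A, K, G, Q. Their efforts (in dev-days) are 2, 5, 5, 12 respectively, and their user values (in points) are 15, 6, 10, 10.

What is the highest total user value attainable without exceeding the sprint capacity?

Allowing fractional choices, the relaxed optimum would be about 32.7, but features are indivisible.
A + K + G: effort 2 + 5 + 5 = 12 ≤ 14, user value 15 + 6 + 10 = 31.
A + Q: effort 2 + 12 = 14 ≤ 14, user value 15 + 10 = 25.
A + G: effort 2 + 5 = 7 ≤ 14, user value 15 + 10 = 25.
Best is A, K, and G with total user value 31.

31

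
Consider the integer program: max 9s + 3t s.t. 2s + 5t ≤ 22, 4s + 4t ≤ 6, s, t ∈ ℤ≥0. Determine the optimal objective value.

The continuous relaxation peaks at (1.5, 0) with value 13.50; rounding to a feasible lattice point costs some objective.
(s,t)=(1,0): 2·1+5·0=2≤22, 4·1+4·0=4≤6, objective 9.
(s,t)=(0,1): 2·0+5·1=5≤22, 4·0+4·1=4≤6, objective 3.
(s,t)=(0,0): 2·0+5·0=0≤22, 4·0+4·0=0≤6, objective 0.
The best lattice point is (1,0), giving 9.

9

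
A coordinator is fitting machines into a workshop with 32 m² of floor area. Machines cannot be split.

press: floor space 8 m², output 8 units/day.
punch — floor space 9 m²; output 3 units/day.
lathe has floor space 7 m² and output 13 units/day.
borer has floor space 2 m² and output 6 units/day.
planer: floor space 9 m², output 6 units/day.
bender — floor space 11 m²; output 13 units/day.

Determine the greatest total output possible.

40

Allowing fractional choices, the relaxed optimum would be about 42.7, but machines are indivisible.
press + lathe + borer + bender: floor space 8 + 7 + 2 + 11 = 28 ≤ 32, output 8 + 13 + 6 + 13 = 40.
lathe + borer + planer + bender: floor space 7 + 2 + 9 + 11 = 29 ≤ 32, output 13 + 6 + 6 + 13 = 38.
punch + lathe + borer + bender: floor space 9 + 7 + 2 + 11 = 29 ≤ 32, output 3 + 13 + 6 + 13 = 35.
Best is press, lathe, borer, and bender with total output 40.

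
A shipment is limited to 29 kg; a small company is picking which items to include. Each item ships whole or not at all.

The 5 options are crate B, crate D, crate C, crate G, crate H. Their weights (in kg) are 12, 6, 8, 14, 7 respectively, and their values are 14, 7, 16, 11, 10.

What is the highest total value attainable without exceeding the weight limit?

Take crate B, crate C, and crate H: weight 12 + 8 + 7 = 27 ≤ 29, value 14 + 16 + 10 = 40.
No other feasible combination does better.

40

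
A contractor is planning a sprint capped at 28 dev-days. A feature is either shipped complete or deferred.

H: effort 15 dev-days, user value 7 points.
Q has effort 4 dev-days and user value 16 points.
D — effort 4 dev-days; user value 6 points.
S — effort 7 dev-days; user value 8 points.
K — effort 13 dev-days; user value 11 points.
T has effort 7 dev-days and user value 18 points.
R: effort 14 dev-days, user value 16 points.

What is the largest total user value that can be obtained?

51

Take Q, D, K, and T: effort 4 + 4 + 13 + 7 = 28 ≤ 28, user value 16 + 6 + 11 + 18 = 51.
No other feasible combination does better.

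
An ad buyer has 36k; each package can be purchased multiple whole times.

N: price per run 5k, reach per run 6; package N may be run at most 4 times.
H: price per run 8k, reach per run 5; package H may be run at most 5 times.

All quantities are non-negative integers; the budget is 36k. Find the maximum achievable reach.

34

N has the best ratio (6/5); taking only N gives at most 4×6 = 24 (stopped by the supply cap of 4).
Mixing does better — 4×N and 2×H: price 36 ≤ 36, reach 4·6 + 2·5 = 34.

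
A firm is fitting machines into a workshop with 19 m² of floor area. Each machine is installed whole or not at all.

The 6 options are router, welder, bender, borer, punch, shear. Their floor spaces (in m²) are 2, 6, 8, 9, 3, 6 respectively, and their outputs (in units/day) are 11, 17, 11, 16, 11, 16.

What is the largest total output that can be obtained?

55

Allowing fractional choices, the relaxed optimum would be about 58.6, but machines are indivisible.
router + bender + punch + shear: floor space 2 + 8 + 3 + 6 = 19 ≤ 19, output 11 + 11 + 11 + 16 = 49.
router + welder + punch + shear: floor space 2 + 6 + 3 + 6 = 17 ≤ 19, output 11 + 17 + 11 + 16 = 55.
router + welder + bender + punch: floor space 2 + 6 + 8 + 3 = 19 ≤ 19, output 11 + 17 + 11 + 11 = 50.
Best is router, welder, punch, and shear with total output 55.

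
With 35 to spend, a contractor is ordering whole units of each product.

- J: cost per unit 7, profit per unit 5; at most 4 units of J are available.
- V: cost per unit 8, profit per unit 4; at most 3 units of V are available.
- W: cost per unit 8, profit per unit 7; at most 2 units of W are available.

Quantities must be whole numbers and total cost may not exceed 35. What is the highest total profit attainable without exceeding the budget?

This is a bounded integer knapsack.
W has the best ratio (7/8); taking only W gives at most 2×7 = 14 (stopped by the supply cap of 2).
Mixing does better — 2×J and 2×W: cost 30 ≤ 35, profit 2·5 + 2·7 = 24.

24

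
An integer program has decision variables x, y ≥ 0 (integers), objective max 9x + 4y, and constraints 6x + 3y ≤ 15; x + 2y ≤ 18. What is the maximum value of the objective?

(x,y)=(2,1): 6·2+3·1=15≤15, 1·2+2·1=4≤18, objective 22.
(x,y)=(2,0): 6·2+3·0=12≤15, 1·2+2·0=2≤18, objective 18.
(x,y)=(1,2): 6·1+3·2=12≤15, 1·1+2·2=5≤18, objective 17.
Maximum is 22 at (x,y)=(2,1).

22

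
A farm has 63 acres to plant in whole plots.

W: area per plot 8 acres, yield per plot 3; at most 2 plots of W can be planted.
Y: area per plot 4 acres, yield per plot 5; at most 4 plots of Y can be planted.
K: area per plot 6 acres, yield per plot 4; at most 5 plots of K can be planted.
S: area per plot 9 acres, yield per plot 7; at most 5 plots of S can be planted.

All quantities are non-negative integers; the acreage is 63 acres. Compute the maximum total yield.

55

3×Y, 1×K, and 5×S: area 63 ≤ 63, yield 3·5 + 1·4 + 5·7 = 54.
4×Y and 5×S: area 61 ≤ 63, yield 4·5 + 5·7 = 55.
Best is 55.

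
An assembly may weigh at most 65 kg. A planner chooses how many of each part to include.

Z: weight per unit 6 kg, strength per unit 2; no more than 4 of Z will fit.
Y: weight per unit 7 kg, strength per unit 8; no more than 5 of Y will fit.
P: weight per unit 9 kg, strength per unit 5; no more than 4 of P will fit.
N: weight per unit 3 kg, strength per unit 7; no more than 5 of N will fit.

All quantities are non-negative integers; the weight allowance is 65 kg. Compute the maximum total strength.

Take 1×Z, 5×Y, 1×P, and 5×N: weight 65 ≤ 65, strength 1·2 + 5·8 + 1·5 + 5·7 = 82.
N has the best ratio (7/3) and is taken to its limit of 5; remaining capacity is filled optimally with the others.

82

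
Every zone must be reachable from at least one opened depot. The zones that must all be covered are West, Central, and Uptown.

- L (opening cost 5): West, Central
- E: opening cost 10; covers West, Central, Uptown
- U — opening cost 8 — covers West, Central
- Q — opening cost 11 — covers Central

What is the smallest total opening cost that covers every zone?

10

This is an integer covering problem.
The greedy cost-per-new-zone heuristic would pick L and E for 15, but a cheaper cover exists.
E alone covers West, Central, Uptown — every zone.
Total opening cost: 10.
No cover costs less than 10.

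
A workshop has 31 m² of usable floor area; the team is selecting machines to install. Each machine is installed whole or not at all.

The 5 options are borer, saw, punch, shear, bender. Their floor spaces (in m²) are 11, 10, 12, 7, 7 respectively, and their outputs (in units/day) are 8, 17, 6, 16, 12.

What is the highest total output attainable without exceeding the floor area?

45

This is a 0-1 knapsack instance.
Allowing fractional choices, the relaxed optimum would be about 50.1, but machines are indivisible.
saw + shear + bender: floor space 10 + 7 + 7 = 24 ≤ 31, output 17 + 16 + 12 = 45.
borer + saw + shear: floor space 11 + 10 + 7 = 28 ≤ 31, output 8 + 17 + 16 = 41.
saw + punch + shear: floor space 10 + 12 + 7 = 29 ≤ 31, output 17 + 6 + 16 = 39.
Best is saw, shear, and bender with total output 45.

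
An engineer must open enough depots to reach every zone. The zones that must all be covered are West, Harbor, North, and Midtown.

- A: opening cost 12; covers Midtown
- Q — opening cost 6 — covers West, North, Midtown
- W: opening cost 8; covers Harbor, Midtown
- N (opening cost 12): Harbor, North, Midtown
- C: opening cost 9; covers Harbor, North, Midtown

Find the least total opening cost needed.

Choose Q and W: together they cover West, Harbor, North, Midtown — every zone.
Total opening cost: 6 + 8 = 14.
No cover costs less than 14.

14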